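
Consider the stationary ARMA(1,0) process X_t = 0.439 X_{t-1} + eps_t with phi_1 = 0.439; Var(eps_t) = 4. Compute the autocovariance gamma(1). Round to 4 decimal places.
\gamma(1) = 2.1752

Multiply the model equation by X_{t-k} and take expectations. With theta_0 = psi_0 = 1 and psi_j the MA(infinity) weights, this gives
  gamma(k) - sum_i phi_i gamma(k-i) = c_k,
  c_k = sigma^2 * sum_{j=k..q} theta_j psi_{j-k}   (c_k = 0 for k > q),
using gamma(-m) = gamma(m).
Pure AR (q = 0): c_0 = sigma^2 = 4, c_k = 0 for k >= 1.
Equations for k = 0 and k = 1 (AR order 1):
  gamma(0) = phi_1 gamma(1) + c_0
  gamma(1) = phi_1 gamma(0) + c_1
Substituting the second into the first: gamma(0) (1 - phi_1^2) = c_0 + phi_1 c_1, so
  gamma(0) = c_0 / (1 - phi_1^2) = 4 / (1 - (0.439)^2) = 4 / 0.807279 = 4.954916.
  gamma(1) = phi_1 gamma(0) = (0.439)(4.954916) = 2.175208.
Therefore gamma(1) = 2.1752 (to 4 decimal places).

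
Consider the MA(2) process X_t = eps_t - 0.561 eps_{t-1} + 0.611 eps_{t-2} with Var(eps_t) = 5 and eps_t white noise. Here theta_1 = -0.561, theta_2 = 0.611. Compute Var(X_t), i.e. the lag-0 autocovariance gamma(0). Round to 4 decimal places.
\gamma(0) = 8.4402

For an MA(q) process X_t = eps_t + sum_i theta_i eps_{t-i} with
Var(eps_t) = sigma^2, the variance is
  gamma(0) = sigma^2 * (1 + sum_i theta_i^2).
  sum_i theta_i^2 = (-0.561)^2 + (0.611)^2 = 0.314721 + 0.373321 = 0.688042.
  gamma(0) = 5 * (1 + 0.688042) = 5 * 1.688042 = 8.44021, which rounds to 8.4402.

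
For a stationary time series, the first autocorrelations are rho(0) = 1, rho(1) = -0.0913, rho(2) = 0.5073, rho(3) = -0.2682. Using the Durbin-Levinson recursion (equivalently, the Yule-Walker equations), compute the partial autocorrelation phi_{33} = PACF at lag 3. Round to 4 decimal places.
\phi_{33} = -0.2690

The PACF at lag k is phi_{kk}, the last component of the solution
to the Yule-Walker system G_k phi = r_k where
  (G_k)_{ij} = rho(|i - j|), (r_k)_i = rho(i), i,j = 1..k.
Equivalently, Durbin-Levinson gives phi_{kk} iteratively:
  phi_{11} = rho(1)
  phi_{kk} = [rho(k) - sum_{j=1..k-1} phi_{k-1,j} rho(k-j)]
            / [1 - sum_{j=1..k-1} phi_{k-1,j} rho(j)],
  phi_{k,j} = phi_{k-1,j} - phi_{kk} phi_{k-1,k-j},  j = 1..k-1.
Step k = 1:
  phi_11 = rho(1) = -0.0913.
Step k = 2:
  phi_22 = [rho(2) - phi_11 rho(1)] / [1 - phi_11 rho(1)] = [0.5073 - (-0.0913)(-0.0913)] / [1 - (-0.0913)(-0.0913)]
         = 0.49896431 / 0.99166431 = 0.503158.
  Update: phi_21 = phi_11 - phi_22 phi_11 = -0.0913 - (0.503158)(-0.0913) = -0.045362.
Step k = 3:
  phi_33 = [rho(3) - phi_21 rho(2) - phi_22 rho(1)] / [1 - phi_21 rho(1) - phi_22 rho(2)]
    numerator   = -0.2682 - (-0.045362)(0.5073) - (0.503158)(-0.0913) = -0.19924968
    denominator = 1 - (-0.045362)(-0.0913) - (0.503158)(0.5073) = 0.74060618
  phi_33 = -0.19924968 / 0.74060618 = -0.269.
Therefore phi_{33} = -0.2690.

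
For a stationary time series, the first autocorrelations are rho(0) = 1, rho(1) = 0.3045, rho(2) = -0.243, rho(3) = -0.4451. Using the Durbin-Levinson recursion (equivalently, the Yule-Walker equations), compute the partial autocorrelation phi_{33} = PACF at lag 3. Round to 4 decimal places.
\phi_{33} = -0.2951

The PACF at lag k is phi_{kk}, the last component of the solution
to the Yule-Walker system G_k phi = r_k where
  (G_k)_{ij} = rho(|i - j|), (r_k)_i = rho(i), i,j = 1..k.
Equivalently, Durbin-Levinson gives phi_{kk} iteratively:
  phi_{11} = rho(1)
  phi_{kk} = [rho(k) - sum_{j=1..k-1} phi_{k-1,j} rho(k-j)]
            / [1 - sum_{j=1..k-1} phi_{k-1,j} rho(j)],
  phi_{k,j} = phi_{k-1,j} - phi_{kk} phi_{k-1,k-j},  j = 1..k-1.
Step k = 1:
  phi_11 = rho(1) = 0.3045.
Step k = 2:
  phi_22 = [rho(2) - phi_11 rho(1)] / [1 - phi_11 rho(1)] = [-0.243 - (0.3045)(0.3045)] / [1 - (0.3045)(0.3045)]
         = -0.33572025 / 0.90727975 = -0.370029.
  Update: phi_21 = phi_11 - phi_22 phi_11 = 0.3045 - (-0.370029)(0.3045) = 0.417174.
Step k = 3:
  phi_33 = [rho(3) - phi_21 rho(2) - phi_22 rho(1)] / [1 - phi_21 rho(1) - phi_22 rho(2)]
    numerator   = -0.4451 - (0.417174)(-0.243) - (-0.370029)(0.3045) = -0.23105275
    denominator = 1 - (0.417174)(0.3045) - (-0.370029)(-0.243) = 0.78305336
  phi_33 = -0.23105275 / 0.78305336 = -0.2951.
Therefore phi_{33} = -0.2951.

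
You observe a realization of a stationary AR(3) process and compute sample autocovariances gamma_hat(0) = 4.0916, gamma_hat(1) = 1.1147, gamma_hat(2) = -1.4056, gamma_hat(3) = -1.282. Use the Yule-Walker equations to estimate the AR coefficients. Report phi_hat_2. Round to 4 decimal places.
\hat\phi_{2} = -0.4220

The Yule-Walker equations for an AR(p) process read, in matrix form,
  Gamma_p phi = r_p,   with   (Gamma_p)_{ij} = gamma(|i - j|),
                       (r_p)_i = gamma(i),   i,j = 1..p.
Substitute the sample gammas (Toeplitz matrix and right-hand side of size 3):
  Gamma_p = [[4.0916, 1.1147, -1.4056], [1.1147, 4.0916, 1.1147], [-1.4056, 1.1147, 4.0916]]
  r_p     = [1.1147, -1.4056, -1.282]
Written out (R1..R3):
  (R1) 4.0916 phi_1 + 1.1147 phi_2 - 1.4056 phi_3 = 1.1147
  (R2) 1.1147 phi_1 + 4.0916 phi_2 + 1.1147 phi_3 = -1.4056
  (R3) -1.4056 phi_1 + 1.1147 phi_2 + 4.0916 phi_3 = -1.282
Gaussian elimination:
  R2 <- R2 - (1.1147/4.0916) R1 = R2 - (0.272436) R1:  3.787915 phi_2 + 1.497636 phi_3 = -1.709285
  R3 <- R3 - (-1.4056/4.0916) R1 = R3 - (-0.343533) R1:  1.497636 phi_2 + 3.60873 phi_3 = -0.899064
  R3 <- R3 - (1.497636/3.787915) R2 = R3 - (0.395372) R2:  3.016606 phi_3 = -0.22326
Back-substitution:
  phi_hat_3 = -0.22326 / 3.016606 = -0.07401
  phi_hat_2 = (-1.709285 - (1.497636)(-0.07401)) / 3.787915 = -0.421985
  phi_hat_1 = (1.1147 - (1.1147)(-0.421985) - (-1.4056)(-0.07401)) / 4.0916 = 0.361975
So phi_hat = [0.3620, -0.4220, -0.0740].
Therefore phi_hat_2 = -0.4220.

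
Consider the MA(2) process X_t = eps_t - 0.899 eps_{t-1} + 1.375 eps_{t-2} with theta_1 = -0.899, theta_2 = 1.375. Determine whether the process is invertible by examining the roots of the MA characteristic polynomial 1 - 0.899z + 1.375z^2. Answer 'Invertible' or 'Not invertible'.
\text{Not invertible}

The MA(q) characteristic polynomial is P(z) = 1 - 0.899z + 1.375z^2.
Invertibility requires all roots to lie outside the unit circle, i.e. |z| > 1 for every root.
Set 1 + (-0.899) z + (1.375) z^2 = 0, i.e. a z^2 + b z + c = 0 with a = 1.375, b = -0.899, c = 1.
Discriminant D = b^2 - 4ac = (-0.899)^2 - 4*(1.375)*1 = 0.808201 - (5.5) = -4.691799.
D < 0, so the roots are the complex-conjugate pair z = (-b +/- i sqrt(-D)) / (2a) = 0.3269 +/- 0.7877i.
For a conjugate pair |z|^2 = z * conj(z) = (product of roots) = c/a = 1/(1.375) = 0.727273, so |z| = sqrt(0.727273) = 0.8528 for both roots.
Moduli of all roots: 0.8528, 0.8528.
All moduli strictly greater than 1? No.
Verdict: Not invertible.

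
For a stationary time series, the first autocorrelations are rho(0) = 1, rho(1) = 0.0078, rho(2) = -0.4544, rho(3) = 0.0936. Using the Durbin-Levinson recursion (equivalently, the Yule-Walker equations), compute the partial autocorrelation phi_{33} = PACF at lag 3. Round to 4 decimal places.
\phi_{33} = 0.1289

The PACF at lag k is phi_{kk}, the last component of the solution
to the Yule-Walker system G_k phi = r_k where
  (G_k)_{ij} = rho(|i - j|), (r_k)_i = rho(i), i,j = 1..k.
Equivalently, Durbin-Levinson gives phi_{kk} iteratively:
  phi_{11} = rho(1)
  phi_{kk} = [rho(k) - sum_{j=1..k-1} phi_{k-1,j} rho(k-j)]
            / [1 - sum_{j=1..k-1} phi_{k-1,j} rho(j)],
  phi_{k,j} = phi_{k-1,j} - phi_{kk} phi_{k-1,k-j},  j = 1..k-1.
Step k = 1:
  phi_11 = rho(1) = 0.0078.
Step k = 2:
  phi_22 = [rho(2) - phi_11 rho(1)] / [1 - phi_11 rho(1)] = [-0.4544 - (0.0078)(0.0078)] / [1 - (0.0078)(0.0078)]
         = -0.45446084 / 0.99993916 = -0.454488.
  Update: phi_21 = phi_11 - phi_22 phi_11 = 0.0078 - (-0.454488)(0.0078) = 0.011345.
Step k = 3:
  phi_33 = [rho(3) - phi_21 rho(2) - phi_22 rho(1)] / [1 - phi_21 rho(1) - phi_22 rho(2)]
    numerator   = 0.0936 - (0.011345)(-0.4544) - (-0.454488)(0.0078) = 0.10230018
    denominator = 1 - (0.011345)(0.0078) - (-0.454488)(-0.4544) = 0.79339194
  phi_33 = 0.10230018 / 0.79339194 = 0.1289.
Therefore phi_{33} = 0.1289.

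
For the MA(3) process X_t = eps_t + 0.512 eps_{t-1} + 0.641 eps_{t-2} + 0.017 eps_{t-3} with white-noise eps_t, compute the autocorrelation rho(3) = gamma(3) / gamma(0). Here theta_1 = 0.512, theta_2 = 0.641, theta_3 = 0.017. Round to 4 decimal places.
\rho(3) = 0.0102

For an MA(q) process with theta_0 = 1, the autocovariance is
  gamma(k) = sigma^2 * sum_{i=0..q-k} theta_i * theta_{i+k},
and rho(k) = gamma(k) / gamma(0). Sigma^2 cancels.
  numerator   = (1)*(0.017) = 0.017.
  denominator = (1)^2 + (0.512)^2 + (0.641)^2 + (0.017)^2 = 1.673314.
  rho(3) = 0.017 / 1.673314 = 0.0102.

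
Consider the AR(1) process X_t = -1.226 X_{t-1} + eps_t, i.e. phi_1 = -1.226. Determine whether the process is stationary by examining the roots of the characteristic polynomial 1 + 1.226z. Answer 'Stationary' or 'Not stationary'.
\text{Not stationary}

The AR(p) characteristic polynomial is P(z) = 1 + 1.226z.
Stationarity requires all roots to lie outside the unit circle, i.e. |z| > 1 for every root.
This is linear in z: 1 + (1.226) z = 0  =>  z = -1/(1.226) = -0.815661,  |z| = 0.815661.
Moduli of all roots: 0.8157.
All moduli strictly greater than 1? No.
Verdict: Not stationary.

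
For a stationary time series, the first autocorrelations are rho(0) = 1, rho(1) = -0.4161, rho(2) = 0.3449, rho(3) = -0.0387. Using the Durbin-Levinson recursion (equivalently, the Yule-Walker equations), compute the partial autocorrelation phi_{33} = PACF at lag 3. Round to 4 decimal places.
\phi_{33} = 0.2040

The PACF at lag k is phi_{kk}, the last component of the solution
to the Yule-Walker system G_k phi = r_k where
  (G_k)_{ij} = rho(|i - j|), (r_k)_i = rho(i), i,j = 1..k.
Equivalently, Durbin-Levinson gives phi_{kk} iteratively:
  phi_{11} = rho(1)
  phi_{kk} = [rho(k) - sum_{j=1..k-1} phi_{k-1,j} rho(k-j)]
            / [1 - sum_{j=1..k-1} phi_{k-1,j} rho(j)],
  phi_{k,j} = phi_{k-1,j} - phi_{kk} phi_{k-1,k-j},  j = 1..k-1.
Step k = 1:
  phi_11 = rho(1) = -0.4161.
Step k = 2:
  phi_22 = [rho(2) - phi_11 rho(1)] / [1 - phi_11 rho(1)] = [0.3449 - (-0.4161)(-0.4161)] / [1 - (-0.4161)(-0.4161)]
         = 0.17176079 / 0.82686079 = 0.207726.
  Update: phi_21 = phi_11 - phi_22 phi_11 = -0.4161 - (0.207726)(-0.4161) = -0.329665.
Step k = 3:
  phi_33 = [rho(3) - phi_21 rho(2) - phi_22 rho(1)] / [1 - phi_21 rho(1) - phi_22 rho(2)]
    numerator   = -0.0387 - (-0.329665)(0.3449) - (0.207726)(-0.4161) = 0.16143642
    denominator = 1 - (-0.329665)(-0.4161) - (0.207726)(0.3449) = 0.79118154
  phi_33 = 0.16143642 / 0.79118154 = 0.204.
Therefore phi_{33} = 0.2040.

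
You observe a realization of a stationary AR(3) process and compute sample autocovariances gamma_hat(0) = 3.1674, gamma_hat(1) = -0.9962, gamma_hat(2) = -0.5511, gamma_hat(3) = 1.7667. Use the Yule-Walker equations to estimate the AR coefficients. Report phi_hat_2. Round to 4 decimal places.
\hat\phi_{2} = -0.1070

The Yule-Walker equations for an AR(p) process read, in matrix form,
  Gamma_p phi = r_p,   with   (Gamma_p)_{ij} = gamma(|i - j|),
                       (r_p)_i = gamma(i),   i,j = 1..p.
Substitute the sample gammas (Toeplitz matrix and right-hand side of size 3):
  Gamma_p = [[3.1674, -0.9962, -0.5511], [-0.9962, 3.1674, -0.9962], [-0.5511, -0.9962, 3.1674]]
  r_p     = [-0.9962, -0.5511, 1.7667]
Written out (R1..R3):
  (R1) 3.1674 phi_1 - 0.9962 phi_2 - 0.5511 phi_3 = -0.9962
  (R2) -0.9962 phi_1 + 3.1674 phi_2 - 0.9962 phi_3 = -0.5511
  (R3) -0.5511 phi_1 - 0.9962 phi_2 + 3.1674 phi_3 = 1.7667
Gaussian elimination:
  R2 <- R2 - (-0.9962/3.1674) R1 = R2 - (-0.314517) R1:  2.854079 phi_2 - 1.16953 phi_3 = -0.864421
  R3 <- R3 - (-0.5511/3.1674) R1 = R3 - (-0.173991) R1:  -1.16953 phi_2 + 3.071513 phi_3 = 1.59337
  R3 <- R3 - (-1.16953/2.854079) R2 = R3 - (-0.409775) R2:  2.592269 phi_3 = 1.239152
Back-substitution:
  phi_hat_3 = 1.239152 / 2.592269 = 0.478018
  phi_hat_2 = (-0.864421 - (-1.16953)(0.478018)) / 2.854079 = -0.106992
  phi_hat_1 = (-0.9962 - (-0.9962)(-0.106992) - (-0.5511)(0.478018)) / 3.1674 = -0.264997
So phi_hat = [-0.2650, -0.1070, 0.4780].
Therefore phi_hat_2 = -0.1070.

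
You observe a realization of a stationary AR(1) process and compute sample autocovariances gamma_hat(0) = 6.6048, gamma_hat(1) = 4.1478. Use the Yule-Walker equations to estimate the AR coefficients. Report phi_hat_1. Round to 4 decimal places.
\hat\phi_{1} = 0.6280

The Yule-Walker equations for an AR(p) process read, in matrix form,
  Gamma_p phi = r_p,   with   (Gamma_p)_{ij} = gamma(|i - j|),
                       (r_p)_i = gamma(i),   i,j = 1..p.
Substitute the sample gammas (Toeplitz matrix and right-hand side of size 1):
  Gamma_p = [[6.6048]]
  r_p     = [4.1478]
With p = 1 this is the single equation gamma(0) phi_1 = gamma(1):
  phi_hat_1 = gamma(1) / gamma(0) = 4.1478 / 6.6048 = 0.6280.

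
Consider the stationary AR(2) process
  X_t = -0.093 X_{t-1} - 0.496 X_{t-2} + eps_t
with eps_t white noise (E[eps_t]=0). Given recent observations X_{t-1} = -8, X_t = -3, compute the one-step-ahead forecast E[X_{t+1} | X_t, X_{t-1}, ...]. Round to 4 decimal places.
E[X_{t+1} \mid \mathcal F_t] = 4.2470

For an AR(p) model X_t = c + sum_i phi_i X_{t-i} + eps_t, the
one-step-ahead conditional mean is
  E[X_{t+1} | X_t, ...] = c + sum_i phi_i X_{t+1-i}.
Substitute known values:
  E[X_{t+1} | ...] = (-0.093) * (-3) + (-0.496) * (-8)
                   = 4.2470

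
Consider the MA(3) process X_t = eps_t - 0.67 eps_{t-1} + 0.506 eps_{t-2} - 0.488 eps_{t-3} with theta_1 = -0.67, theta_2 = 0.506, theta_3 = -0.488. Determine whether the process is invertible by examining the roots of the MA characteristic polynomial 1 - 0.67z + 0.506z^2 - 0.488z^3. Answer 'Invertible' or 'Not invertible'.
\text{Invertible}

The MA(q) characteristic polynomial is P(z) = 1 - 0.67z + 0.506z^2 - 0.488z^3.
Invertibility requires all roots to lie outside the unit circle, i.e. |z| > 1 for every root.
Degree 3: look for a simple real root z0 first, then factor out (1 - z/z0) and solve the remaining quadratic.
Testing z0 = 1.25: P(1.25) = 1 + (-0.67)(1.25) + (0.506)(1.25)^2 + (-0.488)(1.25)^3
  = 1 + (-0.8375) + (0.790625) + (-0.953125) = 0.  So z_0 = 1.25 is a root, |z_0| = 1.25.
Divide out the factor (1 - 0.8 z) = (1 - z/z0) (since 1/z0 = 0.8):
  P(z) = (1 - 0.8 z)(1 + (0.13) z + (0.61) z^2)
  [check: z-coef 0.13 - (0.8) = -0.67; z^2-coef 0.61 - (0.8)(0.13) = 0.506; z^3-coef -(0.8)(0.61) = -0.488.]
Remaining roots from the quadratic factor 1 + (0.13) z + (0.61) z^2:
  Set 1 + (0.13) z + (0.61) z^2 = 0, i.e. a z^2 + b z + c = 0 with a = 0.61, b = 0.13, c = 1.
  Discriminant D = b^2 - 4ac = (0.13)^2 - 4*(0.61)*1 = 0.0169 - (2.44) = -2.4231.
  D < 0, so the roots are the complex-conjugate pair z = (-b +/- i sqrt(-D)) / (2a) = -0.1066 +/- 1.2759i.
  For a conjugate pair |z|^2 = z * conj(z) = (product of roots) = c/a = 1/(0.61) = 1.639344, so |z| = sqrt(1.639344) = 1.2804 for both roots.
Moduli of all roots: 1.2500, 1.2804, 1.2804.
All moduli strictly greater than 1? Yes.
Verdict: Invertible.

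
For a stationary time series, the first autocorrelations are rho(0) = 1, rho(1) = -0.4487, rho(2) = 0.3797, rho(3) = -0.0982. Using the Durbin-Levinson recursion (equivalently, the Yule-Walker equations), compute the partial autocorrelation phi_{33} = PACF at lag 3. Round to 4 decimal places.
\phi_{33} = 0.1770

The PACF at lag k is phi_{kk}, the last component of the solution
to the Yule-Walker system G_k phi = r_k where
  (G_k)_{ij} = rho(|i - j|), (r_k)_i = rho(i), i,j = 1..k.
Equivalently, Durbin-Levinson gives phi_{kk} iteratively:
  phi_{11} = rho(1)
  phi_{kk} = [rho(k) - sum_{j=1..k-1} phi_{k-1,j} rho(k-j)]
            / [1 - sum_{j=1..k-1} phi_{k-1,j} rho(j)],
  phi_{k,j} = phi_{k-1,j} - phi_{kk} phi_{k-1,k-j},  j = 1..k-1.
Step k = 1:
  phi_11 = rho(1) = -0.4487.
Step k = 2:
  phi_22 = [rho(2) - phi_11 rho(1)] / [1 - phi_11 rho(1)] = [0.3797 - (-0.4487)(-0.4487)] / [1 - (-0.4487)(-0.4487)]
         = 0.17836831 / 0.79866831 = 0.223332.
  Update: phi_21 = phi_11 - phi_22 phi_11 = -0.4487 - (0.223332)(-0.4487) = -0.348491.
Step k = 3:
  phi_33 = [rho(3) - phi_21 rho(2) - phi_22 rho(1)] / [1 - phi_21 rho(1) - phi_22 rho(2)]
    numerator   = -0.0982 - (-0.348491)(0.3797) - (0.223332)(-0.4487) = 0.13433112
    denominator = 1 - (-0.348491)(-0.4487) - (0.223332)(0.3797) = 0.75883293
  phi_33 = 0.13433112 / 0.75883293 = 0.177.
Therefore phi_{33} = 0.1770.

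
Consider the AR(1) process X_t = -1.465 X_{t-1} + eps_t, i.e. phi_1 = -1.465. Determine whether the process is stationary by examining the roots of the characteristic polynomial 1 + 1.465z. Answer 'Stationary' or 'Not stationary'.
\text{Not stationary}

The AR(p) characteristic polynomial is P(z) = 1 + 1.465z.
Stationarity requires all roots to lie outside the unit circle, i.e. |z| > 1 for every root.
This is linear in z: 1 + (1.465) z = 0  =>  z = -1/(1.465) = -0.682594,  |z| = 0.682594.
Moduli of all roots: 0.6826.
All moduli strictly greater than 1? No.
Verdict: Not stationary.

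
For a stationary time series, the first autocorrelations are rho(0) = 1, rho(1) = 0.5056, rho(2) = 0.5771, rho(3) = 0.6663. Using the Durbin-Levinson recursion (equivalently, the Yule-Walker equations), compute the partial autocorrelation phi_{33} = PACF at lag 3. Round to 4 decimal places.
\phi_{33} = 0.4660

The PACF at lag k is phi_{kk}, the last component of the solution
to the Yule-Walker system G_k phi = r_k where
  (G_k)_{ij} = rho(|i - j|), (r_k)_i = rho(i), i,j = 1..k.
Equivalently, Durbin-Levinson gives phi_{kk} iteratively:
  phi_{11} = rho(1)
  phi_{kk} = [rho(k) - sum_{j=1..k-1} phi_{k-1,j} rho(k-j)]
            / [1 - sum_{j=1..k-1} phi_{k-1,j} rho(j)],
  phi_{k,j} = phi_{k-1,j} - phi_{kk} phi_{k-1,k-j},  j = 1..k-1.
Step k = 1:
  phi_11 = rho(1) = 0.5056.
Step k = 2:
  phi_22 = [rho(2) - phi_11 rho(1)] / [1 - phi_11 rho(1)] = [0.5771 - (0.5056)(0.5056)] / [1 - (0.5056)(0.5056)]
         = 0.32146864 / 0.74436864 = 0.431868.
  Update: phi_21 = phi_11 - phi_22 phi_11 = 0.5056 - (0.431868)(0.5056) = 0.287248.
Step k = 3:
  phi_33 = [rho(3) - phi_21 rho(2) - phi_22 rho(1)] / [1 - phi_21 rho(1) - phi_22 rho(2)]
    numerator   = 0.6663 - (0.287248)(0.5771) - (0.431868)(0.5056) = 0.28217709
    denominator = 1 - (0.287248)(0.5056) - (0.431868)(0.5771) = 0.60553678
  phi_33 = 0.28217709 / 0.60553678 = 0.466.
Therefore phi_{33} = 0.4660.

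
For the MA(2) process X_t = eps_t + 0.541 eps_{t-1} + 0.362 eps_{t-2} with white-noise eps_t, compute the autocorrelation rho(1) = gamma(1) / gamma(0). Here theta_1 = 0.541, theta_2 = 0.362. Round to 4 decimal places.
\rho(1) = 0.5175

For an MA(q) process with theta_0 = 1, the autocovariance is
  gamma(k) = sigma^2 * sum_{i=0..q-k} theta_i * theta_{i+k},
and rho(k) = gamma(k) / gamma(0). Sigma^2 cancels.
  numerator   = (1)*(0.541) + (0.541)*(0.362) = 0.736842.
  denominator = (1)^2 + (0.541)^2 + (0.362)^2 = 1.423725.
  rho(1) = 0.736842 / 1.423725 = 0.5175.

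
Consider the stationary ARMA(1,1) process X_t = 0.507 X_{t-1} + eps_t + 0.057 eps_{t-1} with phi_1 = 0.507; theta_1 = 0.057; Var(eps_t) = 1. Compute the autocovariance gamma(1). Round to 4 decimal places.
\gamma(1) = 0.7811

Multiply the model equation by X_{t-k} and take expectations. With theta_0 = psi_0 = 1 and psi_j the MA(infinity) weights, this gives
  gamma(k) - sum_i phi_i gamma(k-i) = c_k,
  c_k = sigma^2 * sum_{j=k..q} theta_j psi_{j-k}   (c_k = 0 for k > q),
using gamma(-m) = gamma(m).
psi-weights needed (psi_j = theta_j + sum_i phi_i psi_{j-i}):
  psi_1 = theta_1 + phi_1 = 0.057 + (0.507) = 0.564
Right-hand sides:
  c_0 = sigma^2 (1 + theta_1 psi_1) = 1 * (1 + (0.057)(0.564)) = 1 * 1.032148 = 1.032148
  c_1 = sigma^2 theta_1 = 1 * (0.057) = 0.057
  c_2 = 0
Equations for k = 0 and k = 1 (AR order 1):
  gamma(0) = phi_1 gamma(1) + c_0
  gamma(1) = phi_1 gamma(0) + c_1
Substituting the second into the first: gamma(0) (1 - phi_1^2) = c_0 + phi_1 c_1, so
  gamma(0) = (c_0 + phi_1 c_1) / (1 - phi_1^2) = (1.032148 + (0.507)(0.057)) / (1 - (0.507)^2) = 1.061047 / 0.742951 = 1.428152.
  gamma(1) = phi_1 gamma(0) + c_1 = (0.507)(1.428152) + (0.057) = 0.781073.
Therefore gamma(1) = 0.7811 (to 4 decimal places).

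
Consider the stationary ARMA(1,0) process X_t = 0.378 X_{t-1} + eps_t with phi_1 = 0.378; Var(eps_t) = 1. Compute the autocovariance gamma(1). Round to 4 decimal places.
\gamma(1) = 0.4410

Multiply the model equation by X_{t-k} and take expectations. With theta_0 = psi_0 = 1 and psi_j the MA(infinity) weights, this gives
  gamma(k) - sum_i phi_i gamma(k-i) = c_k,
  c_k = sigma^2 * sum_{j=k..q} theta_j psi_{j-k}   (c_k = 0 for k > q),
using gamma(-m) = gamma(m).
Pure AR (q = 0): c_0 = sigma^2 = 1, c_k = 0 for k >= 1.
Equations for k = 0 and k = 1 (AR order 1):
  gamma(0) = phi_1 gamma(1) + c_0
  gamma(1) = phi_1 gamma(0) + c_1
Substituting the second into the first: gamma(0) (1 - phi_1^2) = c_0 + phi_1 c_1, so
  gamma(0) = c_0 / (1 - phi_1^2) = 1 / (1 - (0.378)^2) = 1 / 0.857116 = 1.166703.
  gamma(1) = phi_1 gamma(0) = (0.378)(1.166703) = 0.441014.
Therefore gamma(1) = 0.4410 (to 4 decimal places).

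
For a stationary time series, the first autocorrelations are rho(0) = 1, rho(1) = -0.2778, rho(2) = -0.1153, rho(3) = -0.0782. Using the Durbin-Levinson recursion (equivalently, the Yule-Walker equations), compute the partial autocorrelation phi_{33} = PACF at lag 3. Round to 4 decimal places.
\phi_{33} = -0.1981

The PACF at lag k is phi_{kk}, the last component of the solution
to the Yule-Walker system G_k phi = r_k where
  (G_k)_{ij} = rho(|i - j|), (r_k)_i = rho(i), i,j = 1..k.
Equivalently, Durbin-Levinson gives phi_{kk} iteratively:
  phi_{11} = rho(1)
  phi_{kk} = [rho(k) - sum_{j=1..k-1} phi_{k-1,j} rho(k-j)]
            / [1 - sum_{j=1..k-1} phi_{k-1,j} rho(j)],
  phi_{k,j} = phi_{k-1,j} - phi_{kk} phi_{k-1,k-j},  j = 1..k-1.
Step k = 1:
  phi_11 = rho(1) = -0.2778.
Step k = 2:
  phi_22 = [rho(2) - phi_11 rho(1)] / [1 - phi_11 rho(1)] = [-0.1153 - (-0.2778)(-0.2778)] / [1 - (-0.2778)(-0.2778)]
         = -0.19247284 / 0.92282716 = -0.208569.
  Update: phi_21 = phi_11 - phi_22 phi_11 = -0.2778 - (-0.208569)(-0.2778) = -0.33574.
Step k = 3:
  phi_33 = [rho(3) - phi_21 rho(2) - phi_22 rho(1)] / [1 - phi_21 rho(1) - phi_22 rho(2)]
    numerator   = -0.0782 - (-0.33574)(-0.1153) - (-0.208569)(-0.2778) = -0.17485124
    denominator = 1 - (-0.33574)(-0.2778) - (-0.208569)(-0.1153) = 0.88268335
  phi_33 = -0.17485124 / 0.88268335 = -0.1981.
Therefore phi_{33} = -0.1981.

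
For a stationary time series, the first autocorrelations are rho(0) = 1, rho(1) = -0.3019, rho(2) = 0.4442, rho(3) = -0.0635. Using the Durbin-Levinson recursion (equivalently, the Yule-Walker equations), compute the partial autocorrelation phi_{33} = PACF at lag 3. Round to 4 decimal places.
\phi_{33} = 0.1760

The PACF at lag k is phi_{kk}, the last component of the solution
to the Yule-Walker system G_k phi = r_k where
  (G_k)_{ij} = rho(|i - j|), (r_k)_i = rho(i), i,j = 1..k.
Equivalently, Durbin-Levinson gives phi_{kk} iteratively:
  phi_{11} = rho(1)
  phi_{kk} = [rho(k) - sum_{j=1..k-1} phi_{k-1,j} rho(k-j)]
            / [1 - sum_{j=1..k-1} phi_{k-1,j} rho(j)],
  phi_{k,j} = phi_{k-1,j} - phi_{kk} phi_{k-1,k-j},  j = 1..k-1.
Step k = 1:
  phi_11 = rho(1) = -0.3019.
Step k = 2:
  phi_22 = [rho(2) - phi_11 rho(1)] / [1 - phi_11 rho(1)] = [0.4442 - (-0.3019)(-0.3019)] / [1 - (-0.3019)(-0.3019)]
         = 0.35305639 / 0.90885639 = 0.388462.
  Update: phi_21 = phi_11 - phi_22 phi_11 = -0.3019 - (0.388462)(-0.3019) = -0.184623.
Step k = 3:
  phi_33 = [rho(3) - phi_21 rho(2) - phi_22 rho(1)] / [1 - phi_21 rho(1) - phi_22 rho(2)]
    numerator   = -0.0635 - (-0.184623)(0.4442) - (0.388462)(-0.3019) = 0.1357864
    denominator = 1 - (-0.184623)(-0.3019) - (0.388462)(0.4442) = 0.77170731
  phi_33 = 0.1357864 / 0.77170731 = 0.176.
Therefore phi_{33} = 0.1760.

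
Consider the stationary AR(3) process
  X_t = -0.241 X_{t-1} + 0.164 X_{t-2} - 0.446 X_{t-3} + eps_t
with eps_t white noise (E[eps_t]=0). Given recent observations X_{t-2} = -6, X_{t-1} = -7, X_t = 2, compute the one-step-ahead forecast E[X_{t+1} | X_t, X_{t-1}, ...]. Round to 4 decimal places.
E[X_{t+1} \mid \mathcal F_t] = 1.0460

For an AR(p) model X_t = c + sum_i phi_i X_{t-i} + eps_t, the
one-step-ahead conditional mean is
  E[X_{t+1} | X_t, ...] = c + sum_i phi_i X_{t+1-i}.
Substitute known values:
  E[X_{t+1} | ...] = (-0.241) * (2) + (0.164) * (-7) + (-0.446) * (-6)
                   = 1.0460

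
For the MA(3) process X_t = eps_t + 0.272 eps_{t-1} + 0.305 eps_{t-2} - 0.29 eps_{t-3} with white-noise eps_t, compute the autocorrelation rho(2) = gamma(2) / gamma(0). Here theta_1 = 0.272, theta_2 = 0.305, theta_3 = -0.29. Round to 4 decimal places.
\rho(2) = 0.1807

For an MA(q) process with theta_0 = 1, the autocovariance is
  gamma(k) = sigma^2 * sum_{i=0..q-k} theta_i * theta_{i+k},
and rho(k) = gamma(k) / gamma(0). Sigma^2 cancels.
  numerator   = (1)*(0.305) + (0.272)*(-0.29) = 0.22612.
  denominator = (1)^2 + (0.272)^2 + (0.305)^2 + (-0.29)^2 = 1.251109.
  rho(2) = 0.22612 / 1.251109 = 0.1807.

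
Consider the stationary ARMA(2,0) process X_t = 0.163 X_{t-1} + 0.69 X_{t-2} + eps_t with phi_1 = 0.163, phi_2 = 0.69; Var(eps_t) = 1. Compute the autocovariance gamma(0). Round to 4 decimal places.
\gamma(0) = 2.6381

Multiply the model equation by X_{t-k} and take expectations. With theta_0 = psi_0 = 1 and psi_j the MA(infinity) weights, this gives
  gamma(k) - sum_i phi_i gamma(k-i) = c_k,
  c_k = sigma^2 * sum_{j=k..q} theta_j psi_{j-k}   (c_k = 0 for k > q),
using gamma(-m) = gamma(m).
Pure AR (q = 0): c_0 = sigma^2 = 1, c_k = 0 for k >= 1.
Equations for k = 0, 1, 2 (AR order 2, c_2 = 0):
  (E0) gamma(0) = phi_1 gamma(1) + phi_2 gamma(2) + c_0
  (E1) gamma(1) = phi_1 gamma(0) + phi_2 gamma(1) + c_1
  (E2) gamma(2) = phi_1 gamma(1) + phi_2 gamma(0)
From (E1): gamma(1) = A gamma(0) + B with
  A = phi_1 / (1 - phi_2) = 0.163 / 0.31 = 0.525806,   B = c_1 / (1 - phi_2) = 0 / 0.31 = 0.
Insert (E2) into (E0): gamma(0) (1 - phi_2^2) = phi_1 (1 + phi_2) gamma(1) + c_0.
  phi_1 (1 + phi_2) = (0.163)(1.69) = 0.27547,   1 - phi_2^2 = 0.5239.
Replace gamma(1) by A gamma(0) + B and collect gamma(0):
  gamma(0) [0.5239 - (0.27547)(0.525806)] = c_0 = 1
  gamma(0) * 0.379056 = 1
  gamma(0) = 1 / 0.379056 = 2.638132.
Therefore gamma(0) = 2.6381 (to 4 decimal places).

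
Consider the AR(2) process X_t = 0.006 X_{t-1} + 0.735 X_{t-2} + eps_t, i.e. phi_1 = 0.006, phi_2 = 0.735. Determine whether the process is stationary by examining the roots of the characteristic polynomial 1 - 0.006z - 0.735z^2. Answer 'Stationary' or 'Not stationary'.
\text{Stationary}

The AR(p) characteristic polynomial is P(z) = 1 - 0.006z - 0.735z^2.
Stationarity requires all roots to lie outside the unit circle, i.e. |z| > 1 for every root.
Set 1 + (-0.006) z + (-0.735) z^2 = 0, i.e. a z^2 + b z + c = 0 with a = -0.735, b = -0.006, c = 1.
Discriminant D = b^2 - 4ac = (-0.006)^2 - 4*(-0.735)*1 = 0.000036 - (-2.94) = 2.940036.
D >= 0, so the roots are real: z = (-b +/- sqrt(D)) / (2a) = (0.006 +/- 1.714653) / (-1.47).
  z_1 = (0.006 + 1.714653) / (-1.47) = -1.1705,   |z_1| = 1.1705.
  z_2 = (0.006 - 1.714653) / (-1.47) = 1.1623,   |z_2| = 1.1623.
Moduli of all roots: 1.1705, 1.1623.
All moduli strictly greater than 1? Yes.
Verdict: Stationary.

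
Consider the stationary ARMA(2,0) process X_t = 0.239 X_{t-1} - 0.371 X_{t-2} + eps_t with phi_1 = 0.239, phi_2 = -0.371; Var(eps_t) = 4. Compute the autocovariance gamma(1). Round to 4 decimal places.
\gamma(1) = 0.8339

Multiply the model equation by X_{t-k} and take expectations. With theta_0 = psi_0 = 1 and psi_j the MA(infinity) weights, this gives
  gamma(k) - sum_i phi_i gamma(k-i) = c_k,
  c_k = sigma^2 * sum_{j=k..q} theta_j psi_{j-k}   (c_k = 0 for k > q),
using gamma(-m) = gamma(m).
Pure AR (q = 0): c_0 = sigma^2 = 4, c_k = 0 for k >= 1.
Equations for k = 0, 1, 2 (AR order 2, c_2 = 0):
  (E0) gamma(0) = phi_1 gamma(1) + phi_2 gamma(2) + c_0
  (E1) gamma(1) = phi_1 gamma(0) + phi_2 gamma(1) + c_1
  (E2) gamma(2) = phi_1 gamma(1) + phi_2 gamma(0)
From (E1): gamma(1) = A gamma(0) + B with
  A = phi_1 / (1 - phi_2) = 0.239 / 1.371 = 0.174325,   B = c_1 / (1 - phi_2) = 0 / 1.371 = 0.
Insert (E2) into (E0): gamma(0) (1 - phi_2^2) = phi_1 (1 + phi_2) gamma(1) + c_0.
  phi_1 (1 + phi_2) = (0.239)(0.629) = 0.150331,   1 - phi_2^2 = 0.862359.
Replace gamma(1) by A gamma(0) + B and collect gamma(0):
  gamma(0) [0.862359 - (0.150331)(0.174325)] = c_0 = 4
  gamma(0) * 0.836153 = 4
  gamma(0) = 4 / 0.836153 = 4.783816.
  gamma(1) = A gamma(0) = (0.174325)(4.783816) = 0.83394.
Therefore gamma(1) = 0.8339 (to 4 decimal places).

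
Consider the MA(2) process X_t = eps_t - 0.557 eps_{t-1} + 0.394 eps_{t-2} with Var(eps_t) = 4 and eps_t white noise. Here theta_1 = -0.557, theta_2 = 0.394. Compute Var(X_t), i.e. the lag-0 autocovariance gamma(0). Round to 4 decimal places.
\gamma(0) = 5.8619

For an MA(q) process X_t = eps_t + sum_i theta_i eps_{t-i} with
Var(eps_t) = sigma^2, the variance is
  gamma(0) = sigma^2 * (1 + sum_i theta_i^2).
  sum_i theta_i^2 = (-0.557)^2 + (0.394)^2 = 0.310249 + 0.155236 = 0.465485.
  gamma(0) = 4 * (1 + 0.465485) = 4 * 1.465485 = 5.86194, which rounds to 5.8619.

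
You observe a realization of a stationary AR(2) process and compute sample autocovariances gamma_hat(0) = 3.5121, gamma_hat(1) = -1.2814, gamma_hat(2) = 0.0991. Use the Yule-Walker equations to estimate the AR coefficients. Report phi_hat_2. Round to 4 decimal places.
\hat\phi_{2} = -0.1210

The Yule-Walker equations for an AR(p) process read, in matrix form,
  Gamma_p phi = r_p,   with   (Gamma_p)_{ij} = gamma(|i - j|),
                       (r_p)_i = gamma(i),   i,j = 1..p.
Substitute the sample gammas (Toeplitz matrix and right-hand side of size 2):
  Gamma_p = [[3.5121, -1.2814], [-1.2814, 3.5121]]
  r_p     = [-1.2814, 0.0991]
Written out:
  3.5121 phi_1 - 1.2814 phi_2 = -1.2814
  -1.2814 phi_1 + 3.5121 phi_2 = 0.0991
Solve by Cramer's rule:
  det = gamma(0)^2 - gamma(1)^2 = (3.5121)^2 - (-1.2814)^2 = 12.33484641 - 1.64198596 = 10.69286045
  phi_hat_1 = [gamma(1) gamma(0) - gamma(1) gamma(2)] / det = [(-1.2814)(3.5121) - (-1.2814)(0.0991)] / 10.69286045 = -4.3734182 / 10.69286045 = -0.409
  phi_hat_2 = [gamma(0) gamma(2) - gamma(1)^2] / det = [(3.5121)(0.0991) - (-1.2814)^2] / 10.69286045 = -1.29393685 / 10.69286045 = -0.121
So phi_hat = [-0.4090, -0.1210].
Therefore phi_hat_2 = -0.1210.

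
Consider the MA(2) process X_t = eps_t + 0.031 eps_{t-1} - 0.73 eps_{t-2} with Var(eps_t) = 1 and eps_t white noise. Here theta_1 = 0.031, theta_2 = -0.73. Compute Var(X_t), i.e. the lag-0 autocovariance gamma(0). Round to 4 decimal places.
\gamma(0) = 1.5339

For an MA(q) process X_t = eps_t + sum_i theta_i eps_{t-i} with
Var(eps_t) = sigma^2, the variance is
  gamma(0) = sigma^2 * (1 + sum_i theta_i^2).
  sum_i theta_i^2 = (0.031)^2 + (-0.73)^2 = 0.000961 + 0.5329 = 0.533861.
  gamma(0) = 1 * (1 + 0.533861) = 1 * 1.533861 = 1.533861, which rounds to 1.5339.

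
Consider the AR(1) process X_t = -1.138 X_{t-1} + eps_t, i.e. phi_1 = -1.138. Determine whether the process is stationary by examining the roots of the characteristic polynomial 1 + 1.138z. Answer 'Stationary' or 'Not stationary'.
\text{Not stationary}

The AR(p) characteristic polynomial is P(z) = 1 + 1.138z.
Stationarity requires all roots to lie outside the unit circle, i.e. |z| > 1 for every root.
This is linear in z: 1 + (1.138) z = 0  =>  z = -1/(1.138) = -0.878735,  |z| = 0.878735.
Moduli of all roots: 0.8787.
All moduli strictly greater than 1? No.
Verdict: Not stationary.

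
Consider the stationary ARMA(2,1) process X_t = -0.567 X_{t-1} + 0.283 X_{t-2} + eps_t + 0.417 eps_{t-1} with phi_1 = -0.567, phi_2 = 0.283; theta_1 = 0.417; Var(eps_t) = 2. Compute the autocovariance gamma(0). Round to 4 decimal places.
\gamma(0) = 2.9850

Multiply the model equation by X_{t-k} and take expectations. With theta_0 = psi_0 = 1 and psi_j the MA(infinity) weights, this gives
  gamma(k) - sum_i phi_i gamma(k-i) = c_k,
  c_k = sigma^2 * sum_{j=k..q} theta_j psi_{j-k}   (c_k = 0 for k > q),
using gamma(-m) = gamma(m).
psi-weights needed (psi_j = theta_j + sum_i phi_i psi_{j-i}):
  psi_1 = theta_1 + phi_1 = 0.417 + (-0.567) = -0.15
Right-hand sides:
  c_0 = sigma^2 (1 + theta_1 psi_1) = 2 * (1 + (0.417)(-0.15)) = 2 * 0.93745 = 1.8749
  c_1 = sigma^2 theta_1 = 2 * (0.417) = 0.834
  c_2 = 0
Equations for k = 0, 1, 2 (AR order 2, c_2 = 0):
  (E0) gamma(0) = phi_1 gamma(1) + phi_2 gamma(2) + c_0
  (E1) gamma(1) = phi_1 gamma(0) + phi_2 gamma(1) + c_1
  (E2) gamma(2) = phi_1 gamma(1) + phi_2 gamma(0)
From (E1): gamma(1) = A gamma(0) + B with
  A = phi_1 / (1 - phi_2) = -0.567 / 0.717 = -0.790795,   B = c_1 / (1 - phi_2) = 0.834 / 0.717 = 1.16318.
Insert (E2) into (E0): gamma(0) (1 - phi_2^2) = phi_1 (1 + phi_2) gamma(1) + c_0.
  phi_1 (1 + phi_2) = (-0.567)(1.283) = -0.727461,   1 - phi_2^2 = 0.919911.
Replace gamma(1) by A gamma(0) + B and collect gamma(0):
  gamma(0) [0.919911 - (-0.727461)(-0.790795)] = (-0.727461)(1.16318) + 1.8749
  gamma(0) * 0.344638 = 1.028732
  gamma(0) = 1.028732 / 0.344638 = 2.98496.
Therefore gamma(0) = 2.9850 (to 4 decimal places).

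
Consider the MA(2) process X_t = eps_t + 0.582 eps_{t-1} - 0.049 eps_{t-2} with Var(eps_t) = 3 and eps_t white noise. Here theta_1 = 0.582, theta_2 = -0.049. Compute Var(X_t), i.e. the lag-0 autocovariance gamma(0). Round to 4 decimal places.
\gamma(0) = 4.0234

For an MA(q) process X_t = eps_t + sum_i theta_i eps_{t-i} with
Var(eps_t) = sigma^2, the variance is
  gamma(0) = sigma^2 * (1 + sum_i theta_i^2).
  sum_i theta_i^2 = (0.582)^2 + (-0.049)^2 = 0.338724 + 0.002401 = 0.341125.
  gamma(0) = 3 * (1 + 0.341125) = 3 * 1.341125 = 4.023375, which rounds to 4.0234.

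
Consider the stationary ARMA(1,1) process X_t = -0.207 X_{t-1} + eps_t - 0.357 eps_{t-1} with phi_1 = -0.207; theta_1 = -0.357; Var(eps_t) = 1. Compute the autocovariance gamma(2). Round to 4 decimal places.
\gamma(2) = 0.1310

Multiply the model equation by X_{t-k} and take expectations. With theta_0 = psi_0 = 1 and psi_j the MA(infinity) weights, this gives
  gamma(k) - sum_i phi_i gamma(k-i) = c_k,
  c_k = sigma^2 * sum_{j=k..q} theta_j psi_{j-k}   (c_k = 0 for k > q),
using gamma(-m) = gamma(m).
psi-weights needed (psi_j = theta_j + sum_i phi_i psi_{j-i}):
  psi_1 = theta_1 + phi_1 = -0.357 + (-0.207) = -0.564
Right-hand sides:
  c_0 = sigma^2 (1 + theta_1 psi_1) = 1 * (1 + (-0.357)(-0.564)) = 1 * 1.201348 = 1.201348
  c_1 = sigma^2 theta_1 = 1 * (-0.357) = -0.357
  c_2 = 0
Equations for k = 0 and k = 1 (AR order 1):
  gamma(0) = phi_1 gamma(1) + c_0
  gamma(1) = phi_1 gamma(0) + c_1
Substituting the second into the first: gamma(0) (1 - phi_1^2) = c_0 + phi_1 c_1, so
  gamma(0) = (c_0 + phi_1 c_1) / (1 - phi_1^2) = (1.201348 + (-0.207)(-0.357)) / (1 - (-0.207)^2) = 1.275247 / 0.957151 = 1.332336.
  gamma(1) = phi_1 gamma(0) + c_1 = (-0.207)(1.332336) + (-0.357) = -0.632794.
For k = 2 (> q): gamma(2) = phi_1 gamma(1) = (-0.207)(-0.632794) = 0.130988.
Therefore gamma(2) = 0.1310 (to 4 decimal places).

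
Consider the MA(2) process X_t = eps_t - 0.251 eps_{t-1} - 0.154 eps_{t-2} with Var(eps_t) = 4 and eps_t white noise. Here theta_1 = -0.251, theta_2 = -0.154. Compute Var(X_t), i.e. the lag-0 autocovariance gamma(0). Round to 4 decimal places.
\gamma(0) = 4.3469

For an MA(q) process X_t = eps_t + sum_i theta_i eps_{t-i} with
Var(eps_t) = sigma^2, the variance is
  gamma(0) = sigma^2 * (1 + sum_i theta_i^2).
  sum_i theta_i^2 = (-0.251)^2 + (-0.154)^2 = 0.063001 + 0.023716 = 0.086717.
  gamma(0) = 4 * (1 + 0.086717) = 4 * 1.086717 = 4.346868, which rounds to 4.3469.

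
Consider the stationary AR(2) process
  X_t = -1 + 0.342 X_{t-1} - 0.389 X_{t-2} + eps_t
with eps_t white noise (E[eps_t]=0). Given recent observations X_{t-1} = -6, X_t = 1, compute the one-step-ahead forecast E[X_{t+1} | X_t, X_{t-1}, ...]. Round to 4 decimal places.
E[X_{t+1} \mid \mathcal F_t] = 1.6760

For an AR(p) model X_t = c + sum_i phi_i X_{t-i} + eps_t, the
one-step-ahead conditional mean is
  E[X_{t+1} | X_t, ...] = c + sum_i phi_i X_{t+1-i}.
Substitute known values:
  E[X_{t+1} | ...] = -1 + (0.342) * (1) + (-0.389) * (-6)
                   = 1.6760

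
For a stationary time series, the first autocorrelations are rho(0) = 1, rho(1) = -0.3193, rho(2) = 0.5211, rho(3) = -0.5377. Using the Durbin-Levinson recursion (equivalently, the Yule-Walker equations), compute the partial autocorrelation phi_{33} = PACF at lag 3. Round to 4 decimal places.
\phi_{33} = -0.4270

The PACF at lag k is phi_{kk}, the last component of the solution
to the Yule-Walker system G_k phi = r_k where
  (G_k)_{ij} = rho(|i - j|), (r_k)_i = rho(i), i,j = 1..k.
Equivalently, Durbin-Levinson gives phi_{kk} iteratively:
  phi_{11} = rho(1)
  phi_{kk} = [rho(k) - sum_{j=1..k-1} phi_{k-1,j} rho(k-j)]
            / [1 - sum_{j=1..k-1} phi_{k-1,j} rho(j)],
  phi_{k,j} = phi_{k-1,j} - phi_{kk} phi_{k-1,k-j},  j = 1..k-1.
Step k = 1:
  phi_11 = rho(1) = -0.3193.
Step k = 2:
  phi_22 = [rho(2) - phi_11 rho(1)] / [1 - phi_11 rho(1)] = [0.5211 - (-0.3193)(-0.3193)] / [1 - (-0.3193)(-0.3193)]
         = 0.41914751 / 0.89804751 = 0.466732.
  Update: phi_21 = phi_11 - phi_22 phi_11 = -0.3193 - (0.466732)(-0.3193) = -0.170272.
Step k = 3:
  phi_33 = [rho(3) - phi_21 rho(2) - phi_22 rho(1)] / [1 - phi_21 rho(1) - phi_22 rho(2)]
    numerator   = -0.5377 - (-0.170272)(0.5211) - (0.466732)(-0.3193) = -0.29994349
    denominator = 1 - (-0.170272)(-0.3193) - (0.466732)(0.5211) = 0.70241795
  phi_33 = -0.29994349 / 0.70241795 = -0.427.
Therefore phi_{33} = -0.4270.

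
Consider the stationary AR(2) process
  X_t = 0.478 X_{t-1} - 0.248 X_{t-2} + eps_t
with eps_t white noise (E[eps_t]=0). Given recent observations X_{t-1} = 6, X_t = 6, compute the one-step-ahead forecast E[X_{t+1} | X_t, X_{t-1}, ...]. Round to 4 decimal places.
E[X_{t+1} \mid \mathcal F_t] = 1.3800

For an AR(p) model X_t = c + sum_i phi_i X_{t-i} + eps_t, the
one-step-ahead conditional mean is
  E[X_{t+1} | X_t, ...] = c + sum_i phi_i X_{t+1-i}.
Substitute known values:
  E[X_{t+1} | ...] = (0.478) * (6) + (-0.248) * (6)
                   = 1.3800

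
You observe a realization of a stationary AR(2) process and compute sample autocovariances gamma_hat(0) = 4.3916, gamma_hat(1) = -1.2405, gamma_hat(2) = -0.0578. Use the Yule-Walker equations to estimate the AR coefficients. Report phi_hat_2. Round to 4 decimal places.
\hat\phi_{2} = -0.1010

The Yule-Walker equations for an AR(p) process read, in matrix form,
  Gamma_p phi = r_p,   with   (Gamma_p)_{ij} = gamma(|i - j|),
                       (r_p)_i = gamma(i),   i,j = 1..p.
Substitute the sample gammas (Toeplitz matrix and right-hand side of size 2):
  Gamma_p = [[4.3916, -1.2405], [-1.2405, 4.3916]]
  r_p     = [-1.2405, -0.0578]
Written out:
  4.3916 phi_1 - 1.2405 phi_2 = -1.2405
  -1.2405 phi_1 + 4.3916 phi_2 = -0.0578
Solve by Cramer's rule:
  det = gamma(0)^2 - gamma(1)^2 = (4.3916)^2 - (-1.2405)^2 = 19.28615056 - 1.53884025 = 17.74731031
  phi_hat_1 = [gamma(1) gamma(0) - gamma(1) gamma(2)] / det = [(-1.2405)(4.3916) - (-1.2405)(-0.0578)] / 17.74731031 = -5.5194807 / 17.74731031 = -0.311
  phi_hat_2 = [gamma(0) gamma(2) - gamma(1)^2] / det = [(4.3916)(-0.0578) - (-1.2405)^2] / 17.74731031 = -1.79267473 / 17.74731031 = -0.101
So phi_hat = [-0.3110, -0.1010].
Therefore phi_hat_2 = -0.1010.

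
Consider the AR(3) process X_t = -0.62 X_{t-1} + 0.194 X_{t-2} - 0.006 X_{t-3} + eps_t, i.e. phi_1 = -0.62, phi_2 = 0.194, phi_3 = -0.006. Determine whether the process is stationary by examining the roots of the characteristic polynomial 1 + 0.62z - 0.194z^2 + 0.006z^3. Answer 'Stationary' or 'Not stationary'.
\text{Stationary}

The AR(p) characteristic polynomial is P(z) = 1 + 0.62z - 0.194z^2 + 0.006z^3.
Stationarity requires all roots to lie outside the unit circle, i.e. |z| > 1 for every root.
Degree 3: look for a simple real root z0 first, then factor out (1 - z/z0) and solve the remaining quadratic.
Testing z0 = 5: P(5) = 1 + (0.62)(5) + (-0.194)(5)^2 + (0.006)(5)^3
  = 1 + (3.1) + (-4.85) + (0.75) = 0.  So z_0 = 5 is a root, |z_0| = 5.
Divide out the factor (1 - 0.2 z) = (1 - z/z0) (since 1/z0 = 0.2):
  P(z) = (1 - 0.2 z)(1 + (0.82) z + (-0.03) z^2)
  [check: z-coef 0.82 - (0.2) = 0.62; z^2-coef -0.03 - (0.2)(0.82) = -0.194; z^3-coef -(0.2)(-0.03) = 0.006.]
Remaining roots from the quadratic factor 1 + (0.82) z + (-0.03) z^2:
  Set 1 + (0.82) z + (-0.03) z^2 = 0, i.e. a z^2 + b z + c = 0 with a = -0.03, b = 0.82, c = 1.
  Discriminant D = b^2 - 4ac = (0.82)^2 - 4*(-0.03)*1 = 0.6724 - (-0.12) = 0.7924.
  D >= 0, so the roots are real: z = (-b +/- sqrt(D)) / (2a) = (-0.82 +/- 0.890169) / (-0.06).
    z_1 = (-0.82 + 0.890169) / (-0.06) = -1.1695,   |z_1| = 1.1695.
    z_2 = (-0.82 - 0.890169) / (-0.06) = 28.5028,   |z_2| = 28.5028.
Moduli of all roots: 5.0000, 1.1695, 28.5028.
All moduli strictly greater than 1? Yes.
Verdict: Stationary.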